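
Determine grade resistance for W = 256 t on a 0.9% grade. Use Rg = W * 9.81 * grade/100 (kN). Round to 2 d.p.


Rg = W * 9.81 * grade / 100
Rg = 256 * 9.81 * 0.9 / 100
Rg = 2511.36 * 0.009
Rg = 22.60 kN

22.60


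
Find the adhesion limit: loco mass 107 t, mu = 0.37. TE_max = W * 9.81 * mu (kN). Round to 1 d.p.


TE_max = W * g * mu
TE_max = 107 * 9.81 * 0.37
TE_max = 1049.67 * 0.37
TE_max = 388.4 kN

388.4


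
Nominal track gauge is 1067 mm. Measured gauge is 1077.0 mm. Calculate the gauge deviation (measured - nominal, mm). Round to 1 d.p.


Deviation = measured - nominal
Deviation = 1077.0 - 1067
Deviation = 10.0 mm

10.0


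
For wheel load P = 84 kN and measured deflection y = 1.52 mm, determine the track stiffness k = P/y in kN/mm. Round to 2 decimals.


Track stiffness k = P / y
k = 84 / 1.52
k = 55.26 kN/mm

55.26


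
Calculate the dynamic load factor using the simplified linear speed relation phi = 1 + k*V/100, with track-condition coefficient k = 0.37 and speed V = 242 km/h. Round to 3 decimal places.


phi = 1 + k * V / 100
phi = 1 + 0.37 * 242 / 100
phi = 1 + 0.8954
phi = 1.895

1.895


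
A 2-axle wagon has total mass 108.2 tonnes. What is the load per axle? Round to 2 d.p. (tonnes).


Load per axle = total weight / number of axles
Load = 108.2 / 2
Load = 54.10 tonnes

54.10


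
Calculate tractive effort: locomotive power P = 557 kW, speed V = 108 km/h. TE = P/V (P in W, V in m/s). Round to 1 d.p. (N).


Convert: P = 557 kW = 557000 W
V = 108 / 3.6 = 30.0 m/s
TE = 557000 / 30.0
TE = 18566.7 N

18566.7


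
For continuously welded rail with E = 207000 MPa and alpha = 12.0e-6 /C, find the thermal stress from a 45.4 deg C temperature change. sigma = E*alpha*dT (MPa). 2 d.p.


sigma = E * alpha * dT
sigma = 207000 * 12.0e-6 * 45.4
sigma = 2.484 * 45.4
sigma = 112.77 MPa

112.77


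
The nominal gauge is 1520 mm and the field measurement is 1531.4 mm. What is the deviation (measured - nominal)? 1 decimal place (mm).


Deviation = measured - nominal
Deviation = 1531.4 - 1520
Deviation = 11.4 mm

11.4


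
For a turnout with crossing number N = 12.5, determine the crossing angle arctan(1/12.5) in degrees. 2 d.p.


1/N = 1/12.5 = 0.08
angle = arctan(0.08) = 0.07983 rad
angle = 0.07983 * 180/pi = 4.57 degrees

4.57


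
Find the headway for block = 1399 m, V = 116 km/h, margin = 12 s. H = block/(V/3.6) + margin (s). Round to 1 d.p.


V = 116 / 3.6 = 32.2222 m/s
Block traversal time = 1399 / 32.2222 = 43.4172 s
Headway = 43.4172 + 12
Headway = 55.4 s

55.4


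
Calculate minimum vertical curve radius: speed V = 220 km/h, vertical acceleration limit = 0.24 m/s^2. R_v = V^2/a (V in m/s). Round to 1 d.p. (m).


Convert speed: V = 220 / 3.6 = 61.1111 m/s
V^2 = 3734.5679 m^2/s^2
R_v = 3734.5679 / 0.24
R_v = 15560.7 m

15560.7


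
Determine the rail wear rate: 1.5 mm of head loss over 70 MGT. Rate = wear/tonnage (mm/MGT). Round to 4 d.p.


Wear rate = total wear / cumulative tonnage
Rate = 1.5 / 70
Rate = 0.0214 mm/MGT

0.0214


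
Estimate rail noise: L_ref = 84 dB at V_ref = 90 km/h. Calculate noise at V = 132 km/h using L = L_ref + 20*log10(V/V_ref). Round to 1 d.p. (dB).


V/V_ref = 132 / 90 = 1.466667
log10(1.466667) = 0.166331
20 * 0.166331 = 3.3266
L = 84 + 3.3266 = 87.3 dB

87.3


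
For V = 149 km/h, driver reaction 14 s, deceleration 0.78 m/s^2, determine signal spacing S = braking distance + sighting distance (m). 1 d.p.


V = 149 / 3.6 = 41.3889 m/s
Braking distance = 41.3889^2 / (2*0.78) = 1098.1026 m
Sighting distance = 41.3889 * 14 = 579.4444 m
S = 1098.1026 + 579.4444 = 1677.5 m

1677.5


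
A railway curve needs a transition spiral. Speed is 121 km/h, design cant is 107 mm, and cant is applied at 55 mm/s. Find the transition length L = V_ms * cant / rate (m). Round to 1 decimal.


Convert speed: V = 121 / 3.6 = 33.6111 m/s
L = 33.6111 * 107 / 55
L = 3596.3889 / 55
L = 65.4 m

65.4


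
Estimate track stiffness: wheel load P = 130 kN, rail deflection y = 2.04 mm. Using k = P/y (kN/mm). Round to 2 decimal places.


Track stiffness k = P / y
k = 130 / 2.04
k = 63.73 kN/mm

63.73


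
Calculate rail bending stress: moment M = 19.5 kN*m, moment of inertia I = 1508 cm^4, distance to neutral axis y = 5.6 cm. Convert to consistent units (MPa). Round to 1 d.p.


Convert units:
M = 19.5 kN*m = 19500000 N*mm
y = 5.6 cm = 56 mm
I = 1508 cm^4 = 15080000 mm^4
sigma = 19500000 * 56 / 15080000
sigma = 72.4 MPa

72.4


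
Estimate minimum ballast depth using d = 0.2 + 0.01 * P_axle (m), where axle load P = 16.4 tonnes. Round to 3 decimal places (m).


d = 0.2 + 0.01 * 16.4
d = 0.2 + 0.164
d = 0.364 m

0.364


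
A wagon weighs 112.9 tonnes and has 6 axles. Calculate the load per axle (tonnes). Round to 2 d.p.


Load per axle = total weight / number of axles
Load = 112.9 / 6
Load = 18.82 tonnes

18.82


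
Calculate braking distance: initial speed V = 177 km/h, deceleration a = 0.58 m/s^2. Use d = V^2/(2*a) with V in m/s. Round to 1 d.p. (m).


Convert speed: V = 177 / 3.6 = 49.1667 m/s
V^2 = 2417.3611
d = 2417.3611 / (2 * 0.58)
d = 2417.3611 / 1.16
d = 2083.9 m

2083.9


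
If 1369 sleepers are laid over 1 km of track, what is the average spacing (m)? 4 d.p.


Spacing = 1000 m / number of sleepers
Spacing = 1000 / 1369
Spacing = 0.7305 m

0.7305


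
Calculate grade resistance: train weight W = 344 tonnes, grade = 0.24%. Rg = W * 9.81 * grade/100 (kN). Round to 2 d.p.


Rg = W * 9.81 * grade / 100
Rg = 344 * 9.81 * 0.24 / 100
Rg = 3374.64 * 0.0024
Rg = 8.10 kN

8.10


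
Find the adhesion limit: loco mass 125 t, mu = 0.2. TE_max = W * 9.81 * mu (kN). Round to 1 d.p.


TE_max = W * g * mu
TE_max = 125 * 9.81 * 0.2
TE_max = 1226.25 * 0.2
TE_max = 245.3 kN

245.3


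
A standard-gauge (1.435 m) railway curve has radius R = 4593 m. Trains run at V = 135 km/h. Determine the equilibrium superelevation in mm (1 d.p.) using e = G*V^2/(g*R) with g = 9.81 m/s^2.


Convert speed: V = 135 / 3.6 = 37.5 m/s
Apply formula: e = 1.435 * 37.5^2 / (9.81 * 4593)
e = 1.435 * 1406.25 / 45057.33
e = 0.044787 m = 44.8 mm

44.8


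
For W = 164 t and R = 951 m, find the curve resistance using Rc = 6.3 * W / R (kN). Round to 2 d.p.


Rc = 6.3 * W / R
Rc = 6.3 * 164 / 951
Rc = 1033.2 / 951
Rc = 1.09 kN

1.09


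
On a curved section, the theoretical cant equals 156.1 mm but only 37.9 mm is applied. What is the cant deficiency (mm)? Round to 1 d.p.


Cant deficiency = equilibrium cant - actual cant
CD = 156.1 - 37.9
CD = 118.2 mm

118.2


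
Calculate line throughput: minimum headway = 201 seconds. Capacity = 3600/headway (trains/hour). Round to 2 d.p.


Capacity = 3600 / headway
Capacity = 3600 / 201
Capacity = 17.91 trains/hour

17.91


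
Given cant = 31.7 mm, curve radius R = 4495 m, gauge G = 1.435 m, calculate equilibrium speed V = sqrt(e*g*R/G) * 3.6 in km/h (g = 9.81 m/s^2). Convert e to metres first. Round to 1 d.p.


Convert cant: e = 31.7 mm = 0.0317 m
V_ms = sqrt(0.0317 * 9.81 * 4495 / 1.435)
V_ms = sqrt(974.105655) = 31.2107 m/s
V = 31.2107 * 3.6 = 112.4 km/h

112.4


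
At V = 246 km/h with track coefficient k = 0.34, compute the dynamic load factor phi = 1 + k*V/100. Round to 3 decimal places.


phi = 1 + k * V / 100
phi = 1 + 0.34 * 246 / 100
phi = 1 + 0.8364
phi = 1.836

1.836


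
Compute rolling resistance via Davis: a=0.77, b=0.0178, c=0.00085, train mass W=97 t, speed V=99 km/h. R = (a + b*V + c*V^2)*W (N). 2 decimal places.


b*V = 0.0178 * 99 = 1.7622
c*V^2 = 0.00085 * 9801 = 8.33085
R_per_t = 0.77 + 1.7622 + 8.33085 = 10.86305 N/t
R_total = 10.86305 * 97 = 1053.72 N

1053.72


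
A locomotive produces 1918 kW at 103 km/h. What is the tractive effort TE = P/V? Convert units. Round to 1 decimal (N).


Convert: P = 1918 kW = 1918000 W
V = 103 / 3.6 = 28.6111 m/s
TE = 1918000 / 28.6111
TE = 67036.9 N

67036.9


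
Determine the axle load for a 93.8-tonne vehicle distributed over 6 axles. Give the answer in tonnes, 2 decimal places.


Load per axle = total weight / number of axles
Load = 93.8 / 6
Load = 15.63 tonnes

15.63


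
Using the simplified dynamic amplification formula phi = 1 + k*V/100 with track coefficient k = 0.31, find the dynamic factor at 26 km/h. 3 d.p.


phi = 1 + k * V / 100
phi = 1 + 0.31 * 26 / 100
phi = 1 + 0.0806
phi = 1.081

1.081


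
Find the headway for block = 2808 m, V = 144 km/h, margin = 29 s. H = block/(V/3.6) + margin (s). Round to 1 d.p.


V = 144 / 3.6 = 40.0 m/s
Block traversal time = 2808 / 40.0 = 70.2 s
Headway = 70.2 + 29
Headway = 99.2 s

99.2


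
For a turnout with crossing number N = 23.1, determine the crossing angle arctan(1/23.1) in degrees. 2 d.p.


1/N = 1/23.1 = 0.04329
angle = arctan(0.04329) = 0.043263 rad
angle = 0.043263 * 180/pi = 2.48 degrees

2.48


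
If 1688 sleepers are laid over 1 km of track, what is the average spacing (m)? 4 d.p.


Spacing = 1000 m / number of sleepers
Spacing = 1000 / 1688
Spacing = 0.5924 m

0.5924


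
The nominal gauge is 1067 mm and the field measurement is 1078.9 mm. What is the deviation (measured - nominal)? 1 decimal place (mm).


Deviation = measured - nominal
Deviation = 1078.9 - 1067
Deviation = 11.9 mm

11.9


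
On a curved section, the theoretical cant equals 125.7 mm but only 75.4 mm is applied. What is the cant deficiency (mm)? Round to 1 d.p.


Cant deficiency = equilibrium cant - actual cant
CD = 125.7 - 75.4
CD = 50.3 mm

50.3


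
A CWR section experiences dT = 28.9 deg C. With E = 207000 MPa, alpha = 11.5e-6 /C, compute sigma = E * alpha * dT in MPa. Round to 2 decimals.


sigma = E * alpha * dT
sigma = 207000 * 11.5e-6 * 28.9
sigma = 2.3805 * 28.9
sigma = 68.80 MPa

68.80


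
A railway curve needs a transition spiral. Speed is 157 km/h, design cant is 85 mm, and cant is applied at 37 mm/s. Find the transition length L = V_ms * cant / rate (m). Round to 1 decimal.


Convert speed: V = 157 / 3.6 = 43.6111 m/s
L = 43.6111 * 85 / 37
L = 3706.9444 / 37
L = 100.2 m

100.2


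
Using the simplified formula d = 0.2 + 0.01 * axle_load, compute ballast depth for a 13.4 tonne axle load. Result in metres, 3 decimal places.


d = 0.2 + 0.01 * 13.4
d = 0.2 + 0.134
d = 0.334 m

0.334


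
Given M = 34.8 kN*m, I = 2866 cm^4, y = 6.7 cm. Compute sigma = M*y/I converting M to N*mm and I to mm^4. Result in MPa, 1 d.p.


Convert units:
M = 34.8 kN*m = 34800000 N*mm
y = 6.7 cm = 67 mm
I = 2866 cm^4 = 28660000 mm^4
sigma = 34800000 * 67 / 28660000
sigma = 81.4 MPa

81.4


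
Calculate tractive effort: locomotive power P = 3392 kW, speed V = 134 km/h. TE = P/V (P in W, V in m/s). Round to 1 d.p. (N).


Convert: P = 3392 kW = 3392000 W
V = 134 / 3.6 = 37.2222 m/s
TE = 3392000 / 37.2222
TE = 91128.4 N

91128.4


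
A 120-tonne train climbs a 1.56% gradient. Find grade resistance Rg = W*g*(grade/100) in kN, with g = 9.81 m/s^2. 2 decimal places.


Rg = W * 9.81 * grade / 100
Rg = 120 * 9.81 * 1.56 / 100
Rg = 1177.2 * 0.0156
Rg = 18.36 kN

18.36


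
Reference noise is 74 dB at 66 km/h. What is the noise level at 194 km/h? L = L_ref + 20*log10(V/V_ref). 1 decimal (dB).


V/V_ref = 194 / 66 = 2.939394
log10(2.939394) = 0.468258
20 * 0.468258 = 9.3652
L = 74 + 9.3652 = 83.4 dB

83.4


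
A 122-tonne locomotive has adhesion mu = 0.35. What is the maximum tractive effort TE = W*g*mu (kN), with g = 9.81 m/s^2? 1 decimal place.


TE_max = W * g * mu
TE_max = 122 * 9.81 * 0.35
TE_max = 1196.82 * 0.35
TE_max = 418.9 kN

418.9


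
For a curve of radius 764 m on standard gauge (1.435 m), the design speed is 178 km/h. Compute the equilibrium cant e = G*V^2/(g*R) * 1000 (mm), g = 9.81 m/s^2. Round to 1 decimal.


Convert speed: V = 178 / 3.6 = 49.4444 m/s
Apply formula: e = 1.435 * 49.4444^2 / (9.81 * 764)
e = 1.435 * 2444.7531 / 7494.84
e = 0.468085 m = 468.1 mm

468.1


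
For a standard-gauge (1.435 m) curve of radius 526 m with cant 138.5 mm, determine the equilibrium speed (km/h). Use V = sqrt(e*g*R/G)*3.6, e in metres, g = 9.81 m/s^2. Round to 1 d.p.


Convert cant: e = 138.5 mm = 0.1385 m
V_ms = sqrt(0.1385 * 9.81 * 526 / 1.435)
V_ms = sqrt(498.026697) = 22.3165 m/s
V = 22.3165 * 3.6 = 80.3 km/h

80.3


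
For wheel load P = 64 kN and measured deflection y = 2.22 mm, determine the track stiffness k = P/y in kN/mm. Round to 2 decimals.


Track stiffness k = P / y
k = 64 / 2.22
k = 28.83 kN/mm

28.83


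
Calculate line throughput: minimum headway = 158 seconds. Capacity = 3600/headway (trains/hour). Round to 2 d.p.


Capacity = 3600 / headway
Capacity = 3600 / 158
Capacity = 22.78 trains/hour

22.78


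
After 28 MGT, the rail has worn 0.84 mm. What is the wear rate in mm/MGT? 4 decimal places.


Wear rate = total wear / cumulative tonnage
Rate = 0.84 / 28
Rate = 0.0300 mm/MGT

0.0300


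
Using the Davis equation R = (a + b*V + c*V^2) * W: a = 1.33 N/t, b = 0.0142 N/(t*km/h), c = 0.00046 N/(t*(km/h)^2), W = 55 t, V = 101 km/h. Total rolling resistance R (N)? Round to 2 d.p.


b*V = 0.0142 * 101 = 1.4342
c*V^2 = 0.00046 * 10201 = 4.69246
R_per_t = 1.33 + 1.4342 + 4.69246 = 7.45666 N/t
R_total = 7.45666 * 55 = 410.12 N

410.12


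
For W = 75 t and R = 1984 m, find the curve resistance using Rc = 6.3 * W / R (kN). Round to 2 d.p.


Rc = 6.3 * W / R
Rc = 6.3 * 75 / 1984
Rc = 472.5 / 1984
Rc = 0.24 kN

0.24


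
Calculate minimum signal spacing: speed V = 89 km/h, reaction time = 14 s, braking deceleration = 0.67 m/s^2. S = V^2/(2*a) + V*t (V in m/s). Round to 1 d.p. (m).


V = 89 / 3.6 = 24.7222 m/s
Braking distance = 24.7222^2 / (2*0.67) = 456.1107 m
Sighting distance = 24.7222 * 14 = 346.1111 m
S = 456.1107 + 346.1111 = 802.2 m

802.2


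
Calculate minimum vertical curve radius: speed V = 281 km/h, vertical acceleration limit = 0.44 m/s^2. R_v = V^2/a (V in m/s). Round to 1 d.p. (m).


Convert speed: V = 281 / 3.6 = 78.0556 m/s
V^2 = 6092.6698 m^2/s^2
R_v = 6092.6698 / 0.44
R_v = 13847.0 m

13847.0


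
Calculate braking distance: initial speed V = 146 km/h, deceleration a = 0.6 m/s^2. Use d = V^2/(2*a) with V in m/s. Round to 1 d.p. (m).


Convert speed: V = 146 / 3.6 = 40.5556 m/s
V^2 = 1644.7531
d = 1644.7531 / (2 * 0.6)
d = 1644.7531 / 1.2
d = 1370.6 m

1370.6


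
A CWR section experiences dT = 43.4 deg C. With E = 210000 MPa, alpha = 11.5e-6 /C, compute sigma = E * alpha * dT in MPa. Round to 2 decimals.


sigma = E * alpha * dT
sigma = 210000 * 11.5e-6 * 43.4
sigma = 2.415 * 43.4
sigma = 104.81 MPa

104.81


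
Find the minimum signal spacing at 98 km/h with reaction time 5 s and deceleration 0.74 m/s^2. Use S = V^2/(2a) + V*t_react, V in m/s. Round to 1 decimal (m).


V = 98 / 3.6 = 27.2222 m/s
Braking distance = 27.2222^2 / (2*0.74) = 500.709 m
Sighting distance = 27.2222 * 5 = 136.1111 m
S = 500.709 + 136.1111 = 636.8 m

636.8


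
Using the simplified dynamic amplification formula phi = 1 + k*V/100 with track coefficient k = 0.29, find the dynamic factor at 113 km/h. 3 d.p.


phi = 1 + k * V / 100
phi = 1 + 0.29 * 113 / 100
phi = 1 + 0.3277
phi = 1.328

1.328


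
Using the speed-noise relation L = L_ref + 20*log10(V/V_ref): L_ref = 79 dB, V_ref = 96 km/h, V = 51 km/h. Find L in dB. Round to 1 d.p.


V/V_ref = 51 / 96 = 0.53125
log10(0.53125) = -0.274701
20 * -0.274701 = -5.494
L = 79 + -5.494 = 73.5 dB

73.5


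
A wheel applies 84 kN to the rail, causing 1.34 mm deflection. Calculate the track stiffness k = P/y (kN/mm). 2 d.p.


Track stiffness k = P / y
k = 84 / 1.34
k = 62.69 kN/mm

62.69


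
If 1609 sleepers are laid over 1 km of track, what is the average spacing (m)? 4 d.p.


Spacing = 1000 m / number of sleepers
Spacing = 1000 / 1609
Spacing = 0.6215 m

0.6215


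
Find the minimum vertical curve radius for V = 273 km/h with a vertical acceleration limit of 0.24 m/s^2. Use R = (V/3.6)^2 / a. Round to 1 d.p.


Convert speed: V = 273 / 3.6 = 75.8333 m/s
V^2 = 5750.6944 m^2/s^2
R_v = 5750.6944 / 0.24
R_v = 23961.2 m

23961.2


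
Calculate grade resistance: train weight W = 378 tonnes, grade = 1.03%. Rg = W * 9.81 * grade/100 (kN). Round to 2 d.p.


Rg = W * 9.81 * grade / 100
Rg = 378 * 9.81 * 1.03 / 100
Rg = 3708.18 * 0.0103
Rg = 38.19 kN

38.19


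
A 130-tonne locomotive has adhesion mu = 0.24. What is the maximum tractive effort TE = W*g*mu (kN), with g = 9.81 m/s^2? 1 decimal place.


TE_max = W * g * mu
TE_max = 130 * 9.81 * 0.24
TE_max = 1275.3 * 0.24
TE_max = 306.1 kN

306.1


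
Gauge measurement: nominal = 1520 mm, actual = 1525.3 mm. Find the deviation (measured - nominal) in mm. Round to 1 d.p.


Deviation = measured - nominal
Deviation = 1525.3 - 1520
Deviation = 5.3 mm

5.3


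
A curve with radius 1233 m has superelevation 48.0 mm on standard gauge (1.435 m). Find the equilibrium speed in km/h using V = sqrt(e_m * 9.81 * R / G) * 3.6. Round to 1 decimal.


Convert cant: e = 48.0 mm = 0.0480 m
V_ms = sqrt(0.0480 * 9.81 * 1233 / 1.435)
V_ms = sqrt(404.595847) = 20.1146 m/s
V = 20.1146 * 3.6 = 72.4 km/h

72.4


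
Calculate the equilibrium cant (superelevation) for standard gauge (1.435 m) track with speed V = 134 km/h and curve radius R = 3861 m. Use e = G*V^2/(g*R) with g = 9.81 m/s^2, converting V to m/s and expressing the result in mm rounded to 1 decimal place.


Convert speed: V = 134 / 3.6 = 37.2222 m/s
Apply formula: e = 1.435 * 37.2222^2 / (9.81 * 3861)
e = 1.435 * 1385.4938 / 37876.41
e = 0.052491 m = 52.5 mm

52.5


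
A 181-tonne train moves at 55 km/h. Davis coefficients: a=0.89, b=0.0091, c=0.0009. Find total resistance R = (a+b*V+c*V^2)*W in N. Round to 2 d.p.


b*V = 0.0091 * 55 = 0.5005
c*V^2 = 0.0009 * 3025 = 2.7225
R_per_t = 0.89 + 0.5005 + 2.7225 = 4.113 N/t
R_total = 4.113 * 181 = 744.45 N

744.45


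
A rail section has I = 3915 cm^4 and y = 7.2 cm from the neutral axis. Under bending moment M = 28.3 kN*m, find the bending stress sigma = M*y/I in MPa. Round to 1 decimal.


Convert units:
M = 28.3 kN*m = 28300000 N*mm
y = 7.2 cm = 72 mm
I = 3915 cm^4 = 39150000 mm^4
sigma = 28300000 * 72 / 39150000
sigma = 52.0 MPa

52.0


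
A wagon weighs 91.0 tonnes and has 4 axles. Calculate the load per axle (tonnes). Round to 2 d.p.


Load per axle = total weight / number of axles
Load = 91.0 / 4
Load = 22.75 tonnes

22.75


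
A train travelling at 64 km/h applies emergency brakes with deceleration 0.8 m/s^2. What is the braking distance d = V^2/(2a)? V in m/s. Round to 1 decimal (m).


Convert speed: V = 64 / 3.6 = 17.7778 m/s
V^2 = 316.0494
d = 316.0494 / (2 * 0.8)
d = 316.0494 / 1.6
d = 197.5 m

197.5


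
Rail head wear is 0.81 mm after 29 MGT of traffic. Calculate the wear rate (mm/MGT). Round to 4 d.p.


Wear rate = total wear / cumulative tonnage
Rate = 0.81 / 29
Rate = 0.0279 mm/MGT

0.0279


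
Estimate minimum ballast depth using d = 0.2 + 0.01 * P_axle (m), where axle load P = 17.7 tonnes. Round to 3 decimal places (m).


d = 0.2 + 0.01 * 17.7
d = 0.2 + 0.177
d = 0.377 m

0.377


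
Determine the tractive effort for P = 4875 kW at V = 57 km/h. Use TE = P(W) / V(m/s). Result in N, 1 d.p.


Convert: P = 4875 kW = 4875000 W
V = 57 / 3.6 = 15.8333 m/s
TE = 4875000 / 15.8333
TE = 307894.7 N

307894.7


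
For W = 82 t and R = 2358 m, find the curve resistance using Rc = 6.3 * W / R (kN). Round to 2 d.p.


Rc = 6.3 * W / R
Rc = 6.3 * 82 / 2358
Rc = 516.6 / 2358
Rc = 0.22 kN

0.22


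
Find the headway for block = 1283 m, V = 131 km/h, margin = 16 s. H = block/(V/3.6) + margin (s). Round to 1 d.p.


V = 131 / 3.6 = 36.3889 m/s
Block traversal time = 1283 / 36.3889 = 35.258 s
Headway = 35.258 + 16
Headway = 51.3 s

51.3


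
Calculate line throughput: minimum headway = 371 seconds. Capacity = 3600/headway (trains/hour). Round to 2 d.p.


Capacity = 3600 / headway
Capacity = 3600 / 371
Capacity = 9.70 trains/hour

9.70


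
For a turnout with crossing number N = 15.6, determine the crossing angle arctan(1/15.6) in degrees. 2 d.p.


1/N = 1/15.6 = 0.064103
angle = arctan(0.064103) = 0.064015 rad
angle = 0.064015 * 180/pi = 3.67 degrees

3.67


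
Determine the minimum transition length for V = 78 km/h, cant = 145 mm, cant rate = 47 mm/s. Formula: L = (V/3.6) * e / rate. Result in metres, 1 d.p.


Convert speed: V = 78 / 3.6 = 21.6667 m/s
L = 21.6667 * 145 / 47
L = 3141.6667 / 47
L = 66.8 m

66.8


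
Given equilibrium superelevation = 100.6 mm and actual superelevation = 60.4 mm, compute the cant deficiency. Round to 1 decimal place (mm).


Cant deficiency = equilibrium cant - actual cant
CD = 100.6 - 60.4
CD = 40.2 mm

40.2


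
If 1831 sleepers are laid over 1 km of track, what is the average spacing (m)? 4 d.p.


Spacing = 1000 m / number of sleepers
Spacing = 1000 / 1831
Spacing = 0.5461 m

0.5461


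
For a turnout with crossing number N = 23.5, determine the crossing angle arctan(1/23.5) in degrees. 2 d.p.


1/N = 1/23.5 = 0.042553
angle = arctan(0.042553) = 0.042528 rad
angle = 0.042528 * 180/pi = 2.44 degrees

2.44


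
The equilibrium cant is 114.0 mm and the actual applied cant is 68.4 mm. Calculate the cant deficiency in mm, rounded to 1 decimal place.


Cant deficiency = equilibrium cant - actual cant
CD = 114.0 - 68.4
CD = 45.6 mm

45.6


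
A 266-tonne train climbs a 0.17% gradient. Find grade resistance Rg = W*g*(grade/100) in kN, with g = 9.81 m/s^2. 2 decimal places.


Rg = W * 9.81 * grade / 100
Rg = 266 * 9.81 * 0.17 / 100
Rg = 2609.46 * 0.0017
Rg = 4.44 kN

4.44


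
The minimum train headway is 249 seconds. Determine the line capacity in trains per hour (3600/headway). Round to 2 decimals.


Capacity = 3600 / headway
Capacity = 3600 / 249
Capacity = 14.46 trains/hour

14.46


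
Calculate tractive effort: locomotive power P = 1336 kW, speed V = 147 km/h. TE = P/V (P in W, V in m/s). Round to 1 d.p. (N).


Convert: P = 1336 kW = 1336000 W
V = 147 / 3.6 = 40.8333 m/s
TE = 1336000 / 40.8333
TE = 32718.4 N

32718.4


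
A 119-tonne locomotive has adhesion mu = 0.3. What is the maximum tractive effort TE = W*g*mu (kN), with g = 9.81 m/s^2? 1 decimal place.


TE_max = W * g * mu
TE_max = 119 * 9.81 * 0.3
TE_max = 1167.39 * 0.3
TE_max = 350.2 kN

350.2


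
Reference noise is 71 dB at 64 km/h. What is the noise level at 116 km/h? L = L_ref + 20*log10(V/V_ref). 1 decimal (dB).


V/V_ref = 116 / 64 = 1.8125
log10(1.8125) = 0.258278
20 * 0.258278 = 5.1656
L = 71 + 5.1656 = 76.2 dB

76.2


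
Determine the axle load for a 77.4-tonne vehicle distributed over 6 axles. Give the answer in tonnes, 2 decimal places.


Load per axle = total weight / number of axles
Load = 77.4 / 6
Load = 12.90 tonnes

12.90


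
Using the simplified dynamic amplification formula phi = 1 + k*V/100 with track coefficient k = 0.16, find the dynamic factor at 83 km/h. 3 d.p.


phi = 1 + k * V / 100
phi = 1 + 0.16 * 83 / 100
phi = 1 + 0.1328
phi = 1.133

1.133


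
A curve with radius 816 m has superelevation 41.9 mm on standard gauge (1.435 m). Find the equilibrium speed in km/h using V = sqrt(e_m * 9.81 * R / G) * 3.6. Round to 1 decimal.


Convert cant: e = 41.9 mm = 0.0419 m
V_ms = sqrt(0.0419 * 9.81 * 816 / 1.435)
V_ms = sqrt(233.733675) = 15.2884 m/s
V = 15.2884 * 3.6 = 55.0 km/h

55.0


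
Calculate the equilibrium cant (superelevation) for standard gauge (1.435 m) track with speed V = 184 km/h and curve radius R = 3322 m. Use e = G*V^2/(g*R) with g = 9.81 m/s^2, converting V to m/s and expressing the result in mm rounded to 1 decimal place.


Convert speed: V = 184 / 3.6 = 51.1111 m/s
Apply formula: e = 1.435 * 51.1111^2 / (9.81 * 3322)
e = 1.435 * 2612.3457 / 32588.82
e = 0.115031 m = 115.0 mm

115.0


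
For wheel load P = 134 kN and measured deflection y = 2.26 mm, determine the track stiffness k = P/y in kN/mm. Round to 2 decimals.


Track stiffness k = P / y
k = 134 / 2.26
k = 59.29 kN/mm

59.29


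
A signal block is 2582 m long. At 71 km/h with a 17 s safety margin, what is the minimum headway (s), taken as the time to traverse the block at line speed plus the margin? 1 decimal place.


V = 71 / 3.6 = 19.7222 m/s
Block traversal time = 2582 / 19.7222 = 130.9183 s
Headway = 130.9183 + 17
Headway = 147.9 s

147.9


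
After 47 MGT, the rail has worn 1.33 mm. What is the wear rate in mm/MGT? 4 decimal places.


Wear rate = total wear / cumulative tonnage
Rate = 1.33 / 47
Rate = 0.0283 mm/MGT

0.0283


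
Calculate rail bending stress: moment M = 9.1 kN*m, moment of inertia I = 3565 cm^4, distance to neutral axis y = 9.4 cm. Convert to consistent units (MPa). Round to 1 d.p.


Convert units:
M = 9.1 kN*m = 9100000 N*mm
y = 9.4 cm = 94 mm
I = 3565 cm^4 = 35650000 mm^4
sigma = 9100000 * 94 / 35650000
sigma = 24.0 MPa

24.0


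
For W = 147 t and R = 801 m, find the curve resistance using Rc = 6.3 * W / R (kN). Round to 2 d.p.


Rc = 6.3 * W / R
Rc = 6.3 * 147 / 801
Rc = 926.1 / 801
Rc = 1.16 kN

1.16


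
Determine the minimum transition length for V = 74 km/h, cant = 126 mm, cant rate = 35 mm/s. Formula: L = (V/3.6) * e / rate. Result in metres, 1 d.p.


Convert speed: V = 74 / 3.6 = 20.5556 m/s
L = 20.5556 * 126 / 35
L = 2590.0 / 35
L = 74.0 m

74.0


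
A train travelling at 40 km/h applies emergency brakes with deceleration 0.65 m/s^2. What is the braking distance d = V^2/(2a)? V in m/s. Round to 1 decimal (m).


Convert speed: V = 40 / 3.6 = 11.1111 m/s
V^2 = 123.4568
d = 123.4568 / (2 * 0.65)
d = 123.4568 / 1.3
d = 95.0 m

95.0


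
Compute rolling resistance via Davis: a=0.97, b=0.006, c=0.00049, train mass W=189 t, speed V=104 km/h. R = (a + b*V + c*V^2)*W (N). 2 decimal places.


b*V = 0.006 * 104 = 0.624
c*V^2 = 0.00049 * 10816 = 5.29984
R_per_t = 0.97 + 0.624 + 5.29984 = 6.89384 N/t
R_total = 6.89384 * 189 = 1302.94 N

1302.94


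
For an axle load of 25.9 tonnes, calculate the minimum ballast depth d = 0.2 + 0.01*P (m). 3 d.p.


d = 0.2 + 0.01 * 25.9
d = 0.2 + 0.259
d = 0.459 m

0.459


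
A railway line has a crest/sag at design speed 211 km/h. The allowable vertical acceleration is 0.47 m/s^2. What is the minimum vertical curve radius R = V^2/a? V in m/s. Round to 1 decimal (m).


Convert speed: V = 211 / 3.6 = 58.6111 m/s
V^2 = 3435.2623 m^2/s^2
R_v = 3435.2623 / 0.47
R_v = 7309.1 m

7309.1


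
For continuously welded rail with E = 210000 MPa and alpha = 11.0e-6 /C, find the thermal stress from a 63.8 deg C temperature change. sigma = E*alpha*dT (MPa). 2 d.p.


sigma = E * alpha * dT
sigma = 210000 * 11.0e-6 * 63.8
sigma = 2.31 * 63.8
sigma = 147.38 MPa

147.38


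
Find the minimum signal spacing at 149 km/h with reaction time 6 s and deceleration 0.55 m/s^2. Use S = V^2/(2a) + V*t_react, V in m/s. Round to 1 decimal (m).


V = 149 / 3.6 = 41.3889 m/s
Braking distance = 41.3889^2 / (2*0.55) = 1557.3092 m
Sighting distance = 41.3889 * 6 = 248.3333 m
S = 1557.3092 + 248.3333 = 1805.6 m

1805.6


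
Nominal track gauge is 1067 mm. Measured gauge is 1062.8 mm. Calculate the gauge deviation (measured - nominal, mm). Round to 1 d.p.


Deviation = measured - nominal
Deviation = 1062.8 - 1067
Deviation = -4.2 mm

-4.2


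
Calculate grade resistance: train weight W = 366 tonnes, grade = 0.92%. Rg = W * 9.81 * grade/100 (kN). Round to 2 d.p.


Rg = W * 9.81 * grade / 100
Rg = 366 * 9.81 * 0.92 / 100
Rg = 3590.46 * 0.0092
Rg = 33.03 kN

33.03


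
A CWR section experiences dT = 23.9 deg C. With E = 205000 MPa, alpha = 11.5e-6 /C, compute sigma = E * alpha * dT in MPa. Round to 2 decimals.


sigma = E * alpha * dT
sigma = 205000 * 11.5e-6 * 23.9
sigma = 2.3575 * 23.9
sigma = 56.34 MPa

56.34


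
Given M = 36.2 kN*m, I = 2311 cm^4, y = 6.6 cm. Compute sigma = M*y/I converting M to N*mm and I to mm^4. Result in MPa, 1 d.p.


Convert units:
M = 36.2 kN*m = 36200000 N*mm
y = 6.6 cm = 66 mm
I = 2311 cm^4 = 23110000 mm^4
sigma = 36200000 * 66 / 23110000
sigma = 103.4 MPa

103.4


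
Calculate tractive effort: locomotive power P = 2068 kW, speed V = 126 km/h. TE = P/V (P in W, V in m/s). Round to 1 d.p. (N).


Convert: P = 2068 kW = 2068000 W
V = 126 / 3.6 = 35.0 m/s
TE = 2068000 / 35.0
TE = 59085.7 N

59085.7


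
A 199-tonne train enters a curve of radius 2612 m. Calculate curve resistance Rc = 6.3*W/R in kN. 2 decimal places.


Rc = 6.3 * W / R
Rc = 6.3 * 199 / 2612
Rc = 1253.7 / 2612
Rc = 0.48 kN

0.48


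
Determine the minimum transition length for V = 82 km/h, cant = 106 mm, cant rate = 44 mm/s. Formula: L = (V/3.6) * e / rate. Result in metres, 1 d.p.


Convert speed: V = 82 / 3.6 = 22.7778 m/s
L = 22.7778 * 106 / 44
L = 2414.4444 / 44
L = 54.9 m

54.9


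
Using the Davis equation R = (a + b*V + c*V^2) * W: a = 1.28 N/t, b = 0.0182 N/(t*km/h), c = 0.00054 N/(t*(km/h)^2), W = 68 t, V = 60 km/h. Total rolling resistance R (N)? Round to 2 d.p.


b*V = 0.0182 * 60 = 1.092
c*V^2 = 0.00054 * 3600 = 1.944
R_per_t = 1.28 + 1.092 + 1.944 = 4.316 N/t
R_total = 4.316 * 68 = 293.49 N

293.49


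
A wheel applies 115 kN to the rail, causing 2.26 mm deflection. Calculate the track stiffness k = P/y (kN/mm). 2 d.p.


Track stiffness k = P / y
k = 115 / 2.26
k = 50.88 kN/mm

50.88


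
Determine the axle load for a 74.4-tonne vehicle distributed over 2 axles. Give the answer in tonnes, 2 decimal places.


Load per axle = total weight / number of axles
Load = 74.4 / 2
Load = 37.20 tonnes

37.20


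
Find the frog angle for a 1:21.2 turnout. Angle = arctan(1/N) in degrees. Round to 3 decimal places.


1/N = 1/21.2 = 0.04717
angle = arctan(0.04717) = 0.047135 rad
angle = 0.047135 * 180/pi = 2.701 degrees

2.701


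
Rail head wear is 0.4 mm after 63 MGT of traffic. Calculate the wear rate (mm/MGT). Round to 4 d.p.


Wear rate = total wear / cumulative tonnage
Rate = 0.4 / 63
Rate = 0.0063 mm/MGT

0.0063


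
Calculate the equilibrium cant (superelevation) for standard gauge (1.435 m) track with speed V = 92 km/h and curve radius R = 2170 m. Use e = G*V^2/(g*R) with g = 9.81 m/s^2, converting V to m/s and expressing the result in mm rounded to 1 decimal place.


Convert speed: V = 92 / 3.6 = 25.5556 m/s
Apply formula: e = 1.435 * 25.5556^2 / (9.81 * 2170)
e = 1.435 * 653.0864 / 21287.7
e = 0.044024 m = 44.0 mm

44.0


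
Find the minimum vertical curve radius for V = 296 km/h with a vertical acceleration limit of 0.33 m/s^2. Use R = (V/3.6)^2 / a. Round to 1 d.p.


Convert speed: V = 296 / 3.6 = 82.2222 m/s
V^2 = 6760.4938 m^2/s^2
R_v = 6760.4938 / 0.33
R_v = 20486.3 m

20486.3


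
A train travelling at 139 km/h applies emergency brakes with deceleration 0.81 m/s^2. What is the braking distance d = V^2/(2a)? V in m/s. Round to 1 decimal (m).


Convert speed: V = 139 / 3.6 = 38.6111 m/s
V^2 = 1490.8179
d = 1490.8179 / (2 * 0.81)
d = 1490.8179 / 1.62
d = 920.3 m

920.3


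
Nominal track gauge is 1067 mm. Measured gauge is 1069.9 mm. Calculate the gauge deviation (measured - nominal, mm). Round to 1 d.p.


Deviation = measured - nominal
Deviation = 1069.9 - 1067
Deviation = 2.9 mm

2.9


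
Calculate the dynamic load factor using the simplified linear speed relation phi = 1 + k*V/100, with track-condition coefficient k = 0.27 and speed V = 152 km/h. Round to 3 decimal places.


phi = 1 + k * V / 100
phi = 1 + 0.27 * 152 / 100
phi = 1 + 0.4104
phi = 1.410

1.410


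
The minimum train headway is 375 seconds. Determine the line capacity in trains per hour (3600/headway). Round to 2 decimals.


Capacity = 3600 / headway
Capacity = 3600 / 375
Capacity = 9.60 trains/hour

9.60


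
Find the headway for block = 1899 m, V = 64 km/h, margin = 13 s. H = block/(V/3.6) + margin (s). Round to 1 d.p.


V = 64 / 3.6 = 17.7778 m/s
Block traversal time = 1899 / 17.7778 = 106.8187 s
Headway = 106.8187 + 13
Headway = 119.8 s

119.8


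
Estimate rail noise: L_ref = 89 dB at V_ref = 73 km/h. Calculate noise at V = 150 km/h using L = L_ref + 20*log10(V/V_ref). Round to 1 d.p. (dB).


V/V_ref = 150 / 73 = 2.054795
log10(2.054795) = 0.312768
20 * 0.312768 = 6.2554
L = 89 + 6.2554 = 95.3 dB

95.3


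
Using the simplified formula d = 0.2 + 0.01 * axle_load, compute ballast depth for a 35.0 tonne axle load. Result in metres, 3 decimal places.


d = 0.2 + 0.01 * 35.0
d = 0.2 + 0.35
d = 0.550 m

0.550


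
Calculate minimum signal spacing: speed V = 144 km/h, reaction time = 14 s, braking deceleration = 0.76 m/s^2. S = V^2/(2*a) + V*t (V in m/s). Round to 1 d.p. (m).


V = 144 / 3.6 = 40.0 m/s
Braking distance = 40.0^2 / (2*0.76) = 1052.6316 m
Sighting distance = 40.0 * 14 = 560.0 m
S = 1052.6316 + 560.0 = 1612.6 m

1612.6


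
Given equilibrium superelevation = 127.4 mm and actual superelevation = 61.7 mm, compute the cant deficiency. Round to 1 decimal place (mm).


Cant deficiency = equilibrium cant - actual cant
CD = 127.4 - 61.7
CD = 65.7 mm

65.7


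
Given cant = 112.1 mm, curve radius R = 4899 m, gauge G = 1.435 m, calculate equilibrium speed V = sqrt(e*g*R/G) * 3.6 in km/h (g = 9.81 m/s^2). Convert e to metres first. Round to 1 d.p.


Convert cant: e = 112.1 mm = 0.1121 m
V_ms = sqrt(0.1121 * 9.81 * 4899 / 1.435)
V_ms = sqrt(3754.310243) = 61.2724 m/s
V = 61.2724 * 3.6 = 220.6 km/h

220.6


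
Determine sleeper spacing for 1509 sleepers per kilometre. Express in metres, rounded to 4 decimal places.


Spacing = 1000 m / number of sleepers
Spacing = 1000 / 1509
Spacing = 0.6627 m

0.6627


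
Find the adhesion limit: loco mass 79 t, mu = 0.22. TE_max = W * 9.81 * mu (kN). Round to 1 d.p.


TE_max = W * g * mu
TE_max = 79 * 9.81 * 0.22
TE_max = 774.99 * 0.22
TE_max = 170.5 kN

170.5


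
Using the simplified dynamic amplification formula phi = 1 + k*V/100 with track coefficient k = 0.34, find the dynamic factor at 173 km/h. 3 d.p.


phi = 1 + k * V / 100
phi = 1 + 0.34 * 173 / 100
phi = 1 + 0.5882
phi = 1.588

1.588


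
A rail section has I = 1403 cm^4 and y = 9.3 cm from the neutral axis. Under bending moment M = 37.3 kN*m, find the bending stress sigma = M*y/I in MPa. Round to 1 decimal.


Convert units:
M = 37.3 kN*m = 37300000 N*mm
y = 9.3 cm = 93 mm
I = 1403 cm^4 = 14030000 mm^4
sigma = 37300000 * 93 / 14030000
sigma = 247.2 MPa

247.2


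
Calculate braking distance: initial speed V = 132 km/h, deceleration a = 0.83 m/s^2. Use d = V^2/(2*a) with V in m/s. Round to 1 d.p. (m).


Convert speed: V = 132 / 3.6 = 36.6667 m/s
V^2 = 1344.4444
d = 1344.4444 / (2 * 0.83)
d = 1344.4444 / 1.66
d = 809.9 m

809.9


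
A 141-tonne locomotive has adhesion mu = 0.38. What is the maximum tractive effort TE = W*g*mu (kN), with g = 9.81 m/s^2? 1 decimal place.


TE_max = W * g * mu
TE_max = 141 * 9.81 * 0.38
TE_max = 1383.21 * 0.38
TE_max = 525.6 kN

525.6


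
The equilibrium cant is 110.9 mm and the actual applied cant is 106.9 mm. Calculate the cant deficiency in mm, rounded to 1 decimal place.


Cant deficiency = equilibrium cant - actual cant
CD = 110.9 - 106.9
CD = 4.0 mm

4.0


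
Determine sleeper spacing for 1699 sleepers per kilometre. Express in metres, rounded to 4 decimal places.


Spacing = 1000 m / number of sleepers
Spacing = 1000 / 1699
Spacing = 0.5886 m

0.5886


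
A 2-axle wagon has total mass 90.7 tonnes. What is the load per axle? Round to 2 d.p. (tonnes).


Load per axle = total weight / number of axles
Load = 90.7 / 2
Load = 45.35 tonnes

45.35


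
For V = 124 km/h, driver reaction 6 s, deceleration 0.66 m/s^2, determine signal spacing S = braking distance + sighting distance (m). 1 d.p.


V = 124 / 3.6 = 34.4444 m/s
Braking distance = 34.4444^2 / (2*0.66) = 898.8028 m
Sighting distance = 34.4444 * 6 = 206.6667 m
S = 898.8028 + 206.6667 = 1105.5 m

1105.5


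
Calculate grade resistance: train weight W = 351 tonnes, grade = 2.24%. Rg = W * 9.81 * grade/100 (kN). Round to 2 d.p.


Rg = W * 9.81 * grade / 100
Rg = 351 * 9.81 * 2.24 / 100
Rg = 3443.31 * 0.0224
Rg = 77.13 kN

77.13


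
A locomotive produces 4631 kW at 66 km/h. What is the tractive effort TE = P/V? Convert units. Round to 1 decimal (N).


Convert: P = 4631 kW = 4631000 W
V = 66 / 3.6 = 18.3333 m/s
TE = 4631000 / 18.3333
TE = 252600.0 N

252600.0


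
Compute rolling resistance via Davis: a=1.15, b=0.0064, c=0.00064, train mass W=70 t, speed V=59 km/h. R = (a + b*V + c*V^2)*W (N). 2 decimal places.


b*V = 0.0064 * 59 = 0.3776
c*V^2 = 0.00064 * 3481 = 2.22784
R_per_t = 1.15 + 0.3776 + 2.22784 = 3.75544 N/t
R_total = 3.75544 * 70 = 262.88 N

262.88


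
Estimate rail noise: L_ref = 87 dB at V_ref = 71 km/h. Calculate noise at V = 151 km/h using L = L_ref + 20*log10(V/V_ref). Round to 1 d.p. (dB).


V/V_ref = 151 / 71 = 2.126761
log10(2.126761) = 0.327719
20 * 0.327719 = 6.5544
L = 87 + 6.5544 = 93.6 dB

93.6


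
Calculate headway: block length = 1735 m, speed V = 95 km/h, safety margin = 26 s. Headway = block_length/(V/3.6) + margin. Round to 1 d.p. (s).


V = 95 / 3.6 = 26.3889 m/s
Block traversal time = 1735 / 26.3889 = 65.7474 s
Headway = 65.7474 + 26
Headway = 91.7 s

91.7


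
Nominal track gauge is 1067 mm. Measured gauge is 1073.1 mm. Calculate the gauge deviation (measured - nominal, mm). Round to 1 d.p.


Deviation = measured - nominal
Deviation = 1073.1 - 1067
Deviation = 6.1 mm

6.1


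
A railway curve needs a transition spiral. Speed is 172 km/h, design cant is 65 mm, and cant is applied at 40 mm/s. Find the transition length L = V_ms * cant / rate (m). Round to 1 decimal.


Convert speed: V = 172 / 3.6 = 47.7778 m/s
L = 47.7778 * 65 / 40
L = 3105.5556 / 40
L = 77.6 m

77.6


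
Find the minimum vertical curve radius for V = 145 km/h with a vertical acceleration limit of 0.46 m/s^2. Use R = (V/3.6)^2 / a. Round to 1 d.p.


Convert speed: V = 145 / 3.6 = 40.2778 m/s
V^2 = 1622.2994 m^2/s^2
R_v = 1622.2994 / 0.46
R_v = 3526.7 m

3526.7


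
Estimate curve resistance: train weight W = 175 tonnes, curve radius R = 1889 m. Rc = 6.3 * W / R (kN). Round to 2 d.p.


Rc = 6.3 * W / R
Rc = 6.3 * 175 / 1889
Rc = 1102.5 / 1889
Rc = 0.58 kN

0.58


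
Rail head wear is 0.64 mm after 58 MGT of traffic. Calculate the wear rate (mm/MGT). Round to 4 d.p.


Wear rate = total wear / cumulative tonnage
Rate = 0.64 / 58
Rate = 0.0110 mm/MGT

0.0110


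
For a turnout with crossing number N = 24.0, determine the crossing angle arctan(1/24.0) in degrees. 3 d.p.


1/N = 1/24.0 = 0.041667
angle = arctan(0.041667) = 0.041643 rad
angle = 0.041643 * 180/pi = 2.386 degrees

2.386


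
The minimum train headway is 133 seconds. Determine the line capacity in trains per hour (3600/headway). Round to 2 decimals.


Capacity = 3600 / headway
Capacity = 3600 / 133
Capacity = 27.07 trains/hour

27.07


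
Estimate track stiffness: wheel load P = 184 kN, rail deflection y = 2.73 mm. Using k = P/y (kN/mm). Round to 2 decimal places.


Track stiffness k = P / y
k = 184 / 2.73
k = 67.40 kN/mm

67.40


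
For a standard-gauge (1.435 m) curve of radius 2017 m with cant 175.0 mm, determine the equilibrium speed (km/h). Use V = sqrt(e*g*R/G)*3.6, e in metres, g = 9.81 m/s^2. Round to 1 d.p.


Convert cant: e = 175.0 mm = 0.1750 m
V_ms = sqrt(0.1750 * 9.81 * 2017 / 1.435)
V_ms = sqrt(2413.020732) = 49.1225 m/s
V = 49.1225 * 3.6 = 176.8 km/h

176.8


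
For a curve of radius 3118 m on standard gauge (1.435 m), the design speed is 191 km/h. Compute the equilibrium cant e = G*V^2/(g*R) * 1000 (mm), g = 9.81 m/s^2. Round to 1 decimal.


Convert speed: V = 191 / 3.6 = 53.0556 m/s
Apply formula: e = 1.435 * 53.0556^2 / (9.81 * 3118)
e = 1.435 * 2814.892 / 30587.58
e = 0.132059 m = 132.1 mm

132.1


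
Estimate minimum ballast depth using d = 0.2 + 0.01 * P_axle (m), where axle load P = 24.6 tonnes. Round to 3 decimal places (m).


d = 0.2 + 0.01 * 24.6
d = 0.2 + 0.246
d = 0.446 m

0.446
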